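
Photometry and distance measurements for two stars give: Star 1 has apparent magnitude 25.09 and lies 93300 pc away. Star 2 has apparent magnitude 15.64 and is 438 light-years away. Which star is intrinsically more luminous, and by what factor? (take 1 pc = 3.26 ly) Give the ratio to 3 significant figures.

Star 1: M = m − 5 log₁₀ d + 5 = 25.09 − 5·4.9699 + 5 = 5.241
Star 2: d = 438 ly / 3.26 = 134.4 pc
Star 2: M = m − 5 log₁₀ d + 5 = 15.64 − 5·2.1283 + 5 = 9.999
ΔM = M_1 − M_2 = 5.241 − (9.999) = -4.758; smaller M is more luminous → Star 1.
L ratio = 10^(0.4 |ΔM|) = 10^1.903 = 80.03

Star 1 is more luminous, by a factor of 80.0.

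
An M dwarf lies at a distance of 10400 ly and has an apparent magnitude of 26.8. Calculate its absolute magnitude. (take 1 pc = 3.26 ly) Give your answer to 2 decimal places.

d = 10400 ly / 3.26 = 3190 pc
5 log₁₀(d/10 pc) = 5 log₁₀(3190) − 5 = 12.519
M = m − 5 log₁₀(d/10) = 26.8 − 12.519 = 14.281

M ≈ 14.28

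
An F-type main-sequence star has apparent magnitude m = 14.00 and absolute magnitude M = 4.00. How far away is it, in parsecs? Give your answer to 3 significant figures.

d ≈ 1000 pc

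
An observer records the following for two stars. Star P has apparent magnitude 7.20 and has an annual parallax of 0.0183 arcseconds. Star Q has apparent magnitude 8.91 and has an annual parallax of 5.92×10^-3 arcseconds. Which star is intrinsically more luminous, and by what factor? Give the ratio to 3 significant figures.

Star P: d = 1/p = 1/0.0183″ = 54.64 pc
Star P: M = m − 5 log₁₀ d + 5 = 7.20 − 5·1.7375 + 5 = 3.512
Star Q: d = 1/p = 1/5.92×10^-3″ = 168.9 pc
Star Q: M = m − 5 log₁₀ d + 5 = 8.91 − 5·2.2277 + 5 = 2.772
ΔM = M_P − M_Q = 3.512 − (2.772) = 0.741; smaller M is more luminous → Star Q.
L ratio = 10^(0.4 |ΔM|) = 10^0.296 = 1.978

Star Q is more luminous, by a factor of 1.98.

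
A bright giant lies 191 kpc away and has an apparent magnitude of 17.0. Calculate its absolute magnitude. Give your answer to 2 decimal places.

d = 191 kpc = 191000 pc
5 log₁₀(d/10 pc) = 5 log₁₀(191000) − 5 = 21.405
M = m − 5 log₁₀(d/10) = 17.0 − 21.405 = -4.405

M ≈ -4.41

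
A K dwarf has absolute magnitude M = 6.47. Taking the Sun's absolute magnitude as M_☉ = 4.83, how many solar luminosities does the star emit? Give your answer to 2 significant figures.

L/L_☉ ≈ 0.22

M − M_☉ = 6.47 − 4.83 = 1.640
L/L_☉ = 10^(−0.4 (M − M_☉)) = 10^-0.656 = 0.2208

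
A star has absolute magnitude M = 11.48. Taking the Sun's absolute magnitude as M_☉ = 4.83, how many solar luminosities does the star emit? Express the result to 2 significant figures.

L/L_☉ ≈ 2.2×10^-3

M − M_☉ = 11.48 − 4.83 = 6.650
L/L_☉ = 10^(−0.4 (M − M_☉)) = 10^-2.660 = 2.188×10^-3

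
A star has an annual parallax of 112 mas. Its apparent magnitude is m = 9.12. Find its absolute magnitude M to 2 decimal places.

M ≈ 9.37

p = 112 mas = 0.112″ → d = 1/p = 8.929 pc
5 log₁₀(d/10 pc) = 5 log₁₀(8.929) − 5 = -0.246
M = m − 5 log₁₀(d/10) = 9.12 + 0.246 = 9.366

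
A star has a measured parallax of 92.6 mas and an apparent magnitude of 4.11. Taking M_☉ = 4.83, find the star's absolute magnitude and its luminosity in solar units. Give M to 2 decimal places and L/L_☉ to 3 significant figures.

M ≈ 3.94; L/L_☉ ≈ 2.26

d = 1/p = 1000/92.6 mas = 10.80 pc
M = m − 5 log₁₀ d + 5 = 4.11 − 5·1.0334 + 5 = 3.943
M − M_☉ = 3.943 − 4.83 = -0.887
L/L_☉ = 10^(−0.4 × -0.887) = 2.263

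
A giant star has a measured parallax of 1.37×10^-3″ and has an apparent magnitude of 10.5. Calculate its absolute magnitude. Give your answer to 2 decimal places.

M ≈ 1.18

d = 1/p = 1/1.37×10^-3″ = 729.9 pc
5 log₁₀(d/10 pc) = 5 log₁₀(729.9) − 5 = 9.316
M = m − 5 log₁₀(d/10) = 10.5 − 9.316 = 1.184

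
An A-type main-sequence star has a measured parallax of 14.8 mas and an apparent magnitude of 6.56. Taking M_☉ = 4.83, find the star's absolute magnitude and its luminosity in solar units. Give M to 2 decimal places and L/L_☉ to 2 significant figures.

M ≈ 2.41; L/L_☉ ≈ 9.3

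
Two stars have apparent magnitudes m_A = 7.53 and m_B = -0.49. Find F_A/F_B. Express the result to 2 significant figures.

F_A/F_B ≈ 6.2×10^-4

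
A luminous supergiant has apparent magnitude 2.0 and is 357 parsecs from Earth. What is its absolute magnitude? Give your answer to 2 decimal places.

5 log₁₀(d/10 pc) = 5 log₁₀(357.0) − 5 = 7.763
M = m − 5 log₁₀(d/10) = 2.0 − 7.763 = -5.763

M ≈ -5.76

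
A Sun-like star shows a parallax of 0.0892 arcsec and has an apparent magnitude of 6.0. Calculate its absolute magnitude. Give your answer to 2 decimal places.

M ≈ 5.75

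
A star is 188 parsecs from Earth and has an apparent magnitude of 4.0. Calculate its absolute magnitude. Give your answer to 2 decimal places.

M ≈ -2.37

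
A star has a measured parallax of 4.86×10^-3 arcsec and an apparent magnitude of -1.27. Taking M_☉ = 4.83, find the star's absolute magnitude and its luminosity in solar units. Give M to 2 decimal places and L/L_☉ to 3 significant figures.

M ≈ -7.84; L/L_☉ ≈ 117000

d = 1/p = 1/4.86×10^-3″ = 205.8 pc
M = m − 5 log₁₀ d + 5 = -1.27 − 5·2.3134 + 5 = -7.837
M − M_☉ = -7.837 − 4.83 = -12.667
L/L_☉ = 10^(−0.4 × -12.667) = 116600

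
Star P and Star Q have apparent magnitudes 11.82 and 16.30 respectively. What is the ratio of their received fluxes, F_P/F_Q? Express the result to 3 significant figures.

F_P/F_Q ≈ 61.9

Δm = 11.82 − (16.30) = -4.48
Flux ratio = 10^(−0.4 Δm) = 10^(−0.4 × -4.48) = 10^1.792 = 61.94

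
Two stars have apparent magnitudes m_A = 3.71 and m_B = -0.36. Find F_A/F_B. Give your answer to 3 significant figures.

F_A/F_B ≈ 0.0236

Δm = 3.71 − (-0.36) = 4.07
Flux ratio = 10^(−0.4 Δm) = 10^(−0.4 × 4.07) = 10^-1.628 = 0.02355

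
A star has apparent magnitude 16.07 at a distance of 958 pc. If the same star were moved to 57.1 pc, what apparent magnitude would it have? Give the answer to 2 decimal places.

m ≈ 9.95

Flux ∝ 1/d², so Δm = 5 log₁₀(d₂/d₁) = 5 log₁₀(57.1/958) = -6.124
m₂ = m₁ + Δm = 16.07 + (-6.124) = 9.946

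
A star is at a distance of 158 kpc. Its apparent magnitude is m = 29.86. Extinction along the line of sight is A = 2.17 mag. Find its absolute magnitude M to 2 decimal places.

M ≈ 6.70

d = 158 kpc = 158000 pc
5 log₁₀(d/10 pc) = 5 log₁₀(158000) − 5 = 20.993
M = m − 5 log₁₀(d/10) − A = 29.86 − 20.993 − 2.17 = 6.697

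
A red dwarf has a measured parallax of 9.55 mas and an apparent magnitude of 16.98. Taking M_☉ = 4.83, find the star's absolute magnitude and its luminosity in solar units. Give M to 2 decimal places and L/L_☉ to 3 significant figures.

d = 1/p = 1000/9.55 mas = 104.7 pc
M = m − 5 log₁₀ d + 5 = 16.98 − 5·2.0200 + 5 = 11.880
M − M_☉ = 11.880 − 4.83 = 7.050
L/L_☉ = 10^(−0.4 × 7.050) = 1.514×10^-3

M ≈ 11.88; L/L_☉ ≈ 1.51×10^-3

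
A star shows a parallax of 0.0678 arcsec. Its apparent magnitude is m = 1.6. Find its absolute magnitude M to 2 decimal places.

M ≈ 0.76

d = 1/p = 1/0.0678″ = 14.75 pc
5 log₁₀(d/10 pc) = 5 log₁₀(14.75) − 5 = 0.844
M = m − 5 log₁₀(d/10) = 1.6 − 0.844 = 0.756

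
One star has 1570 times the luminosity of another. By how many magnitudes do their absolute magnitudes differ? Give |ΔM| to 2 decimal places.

|ΔM| ≈ 7.99

Pogson: ΔM = −2.5 log₁₀(ratio) = −2.5 log₁₀(1570) = −2.5 × 3.1959 = -7.990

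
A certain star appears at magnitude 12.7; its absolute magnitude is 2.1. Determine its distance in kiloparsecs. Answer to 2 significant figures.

Distance modulus: m − M = 12.7 − (2.1) = 10.600
m − M = 5 log₁₀ d − 5
log₁₀ d = (m − M)/5 + 1 = 3.1200
d = 10^3.1200 = 1318 pc
= 1.318 kpc

d ≈ 1.3 kpc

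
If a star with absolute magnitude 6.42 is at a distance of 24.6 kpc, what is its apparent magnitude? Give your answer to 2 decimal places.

d = 24.6 kpc = 24600 pc
m = M + 5 log₁₀ d − 5 = 6.42 + 5·4.3909 − 5 = 23.375

m ≈ 23.37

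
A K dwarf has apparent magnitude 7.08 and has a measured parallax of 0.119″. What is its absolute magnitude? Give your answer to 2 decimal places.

M ≈ 7.46

d = 1/p = 1/0.119″ = 8.403 pc
5 log₁₀(d/10 pc) = 5 log₁₀(8.403) − 5 = -0.378
M = m − 5 log₁₀(d/10) = 7.08 + 0.378 = 7.458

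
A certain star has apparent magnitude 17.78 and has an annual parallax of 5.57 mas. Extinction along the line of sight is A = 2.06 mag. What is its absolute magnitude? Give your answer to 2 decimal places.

p = 5.57 mas = 5.57×10^-3″ → d = 1/p = 179.5 pc
5 log₁₀(d/10 pc) = 5 log₁₀(179.5) − 5 = 6.271
M = m − 5 log₁₀(d/10) − A = 17.78 − 6.271 − 2.06 = 9.449

M ≈ 9.45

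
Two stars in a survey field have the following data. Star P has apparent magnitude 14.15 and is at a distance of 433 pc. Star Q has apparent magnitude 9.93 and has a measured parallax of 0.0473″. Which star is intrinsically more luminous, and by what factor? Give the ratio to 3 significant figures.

Star P is more luminous, by a factor of 8.60.

Star P: M = m − 5 log₁₀ d + 5 = 14.15 − 5·2.6365 + 5 = 5.968
Star Q: d = 1/p = 1/0.0473″ = 21.14 pc
Star Q: M = m − 5 log₁₀ d + 5 = 9.93 − 5·1.3251 + 5 = 8.304
ΔM = M_P − M_Q = 5.968 − (8.304) = -2.337; smaller M is more luminous → Star P.
L ratio = 10^(0.4 |ΔM|) = 10^0.935 = 8.604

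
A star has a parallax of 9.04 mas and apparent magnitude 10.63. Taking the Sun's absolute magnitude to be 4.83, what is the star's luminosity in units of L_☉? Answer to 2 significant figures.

L/L_☉ ≈ 0.59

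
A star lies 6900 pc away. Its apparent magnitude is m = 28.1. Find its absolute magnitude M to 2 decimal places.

M ≈ 13.91

5 log₁₀(d/10 pc) = 5 log₁₀(6900) − 5 = 14.194
M = m − 5 log₁₀(d/10) = 28.1 − 14.194 = 13.906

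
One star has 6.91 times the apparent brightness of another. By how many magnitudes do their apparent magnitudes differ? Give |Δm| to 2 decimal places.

|Δm| ≈ 2.10

Pogson: Δm = −2.5 log₁₀(ratio) = −2.5 log₁₀(6.91) = −2.5 × 0.8395 = -2.099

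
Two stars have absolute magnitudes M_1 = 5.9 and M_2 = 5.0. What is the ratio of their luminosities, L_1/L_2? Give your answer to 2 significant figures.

ΔM = M_1 − M_2 = 0.9
L_1/L_2 = 10^(−0.4 ΔM) = 10^-0.360 = 0.4365

L_1/L_2 ≈ 0.44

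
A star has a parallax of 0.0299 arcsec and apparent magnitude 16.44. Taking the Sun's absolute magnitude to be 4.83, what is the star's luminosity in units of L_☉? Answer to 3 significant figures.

d = 1/p = 1/0.0299″ = 33.44 pc
M = m − 5 log₁₀ d + 5 = 16.44 − 5·1.5243 + 5 = 13.818
M − M_☉ = 13.818 − 4.83 = 8.988
L/L_☉ = 10^(−0.4 × 8.988) = 2.539×10^-4

L/L_☉ ≈ 2.54×10^-4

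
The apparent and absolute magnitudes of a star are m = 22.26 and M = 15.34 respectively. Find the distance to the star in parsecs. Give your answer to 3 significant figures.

μ = m − M = 6.920
m − M = 5 log₁₀ d − 5
log₁₀ d = (m − M)/5 + 1 = 2.3840
d = 10^2.3840 = 242.1 pc

d ≈ 242 pc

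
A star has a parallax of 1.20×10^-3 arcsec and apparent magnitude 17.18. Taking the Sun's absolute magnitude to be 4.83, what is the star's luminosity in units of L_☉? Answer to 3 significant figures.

d = 1/p = 1/1.20×10^-3″ = 833.3 pc
M = m − 5 log₁₀ d + 5 = 17.18 − 5·2.9208 + 5 = 7.576
M − M_☉ = 7.576 − 4.83 = 2.746
L/L_☉ = 10^(−0.4 × 2.746) = 0.07973

L/L_☉ ≈ 0.0797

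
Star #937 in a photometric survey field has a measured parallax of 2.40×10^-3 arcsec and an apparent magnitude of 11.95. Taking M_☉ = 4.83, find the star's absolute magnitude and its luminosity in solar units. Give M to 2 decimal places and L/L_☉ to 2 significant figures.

d = 1/p = 1/2.40×10^-3″ = 416.7 pc
M = m − 5 log₁₀ d + 5 = 11.95 − 5·2.6198 + 5 = 3.851
M − M_☉ = 3.851 − 4.83 = -0.979
L/L_☉ = 10^(−0.4 × -0.979) = 2.464

M ≈ 3.85; L/L_☉ ≈ 2.5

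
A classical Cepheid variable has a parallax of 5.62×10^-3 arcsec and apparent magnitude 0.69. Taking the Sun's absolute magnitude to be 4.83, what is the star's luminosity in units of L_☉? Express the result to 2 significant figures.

L/L_☉ ≈ 14000

d = 1/p = 1/5.62×10^-3″ = 177.9 pc
M = m − 5 log₁₀ d + 5 = 0.69 − 5·2.2503 + 5 = -5.561
M − M_☉ = -5.561 − 4.83 = -10.391
L/L_☉ = 10^(−0.4 × -10.391) = 14340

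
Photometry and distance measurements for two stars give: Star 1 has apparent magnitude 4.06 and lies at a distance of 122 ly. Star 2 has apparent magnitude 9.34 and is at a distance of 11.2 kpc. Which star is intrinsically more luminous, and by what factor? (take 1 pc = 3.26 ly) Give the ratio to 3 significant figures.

Star 2 is more luminous, by a factor of 692.

Star 1: d = 122 ly / 3.26 = 37.42 pc
Star 1: M = m − 5 log₁₀ d + 5 = 4.06 − 5·1.5731 + 5 = 1.194
Star 2: d = 11.2 kpc = 11200 pc
Star 2: M = m − 5 log₁₀ d + 5 = 9.34 − 5·4.0492 + 5 = -5.906
ΔM = M_1 − M_2 = 1.194 − (-5.906) = 7.100; smaller M is more luminous → Star 2.
L ratio = 10^(0.4 |ΔM|) = 10^2.840 = 692.1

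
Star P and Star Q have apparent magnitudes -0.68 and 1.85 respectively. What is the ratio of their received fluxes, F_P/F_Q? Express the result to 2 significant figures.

F_P/F_Q ≈ 10

Magnitude difference = -2.53
Flux ratio = 10^(−0.4 Δm) = 10^(−0.4 × -2.53) = 10^1.012 = 10.28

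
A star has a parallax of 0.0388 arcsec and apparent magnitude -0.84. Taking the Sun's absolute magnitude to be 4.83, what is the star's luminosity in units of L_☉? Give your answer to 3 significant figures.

d = 1/p = 1/0.0388″ = 25.77 pc
M = m − 5 log₁₀ d + 5 = -0.84 − 5·1.4112 + 5 = -2.896
M − M_☉ = -2.896 − 4.83 = -7.726
L/L_☉ = 10^(−0.4 × -7.726) = 1231

L/L_☉ ≈ 1230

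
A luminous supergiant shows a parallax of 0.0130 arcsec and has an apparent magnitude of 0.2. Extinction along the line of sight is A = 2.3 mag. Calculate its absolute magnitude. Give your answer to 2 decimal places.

M ≈ -6.53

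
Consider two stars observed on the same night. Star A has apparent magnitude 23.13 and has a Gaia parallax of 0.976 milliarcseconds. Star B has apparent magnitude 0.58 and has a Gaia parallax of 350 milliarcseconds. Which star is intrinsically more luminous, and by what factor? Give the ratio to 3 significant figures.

Star A: p = 0.976 mas = 9.76×10^-4″ → d = 1/p = 1025 pc
Star A: M = m − 5 log₁₀ d + 5 = 23.13 − 5·3.0106 + 5 = 13.077
Star B: p = 350 mas = 0.350″ → d = 1/p = 2.857 pc
Star B: M = m − 5 log₁₀ d + 5 = 0.58 − 5·0.4559 + 5 = 3.300
ΔM = M_A − M_B = 13.077 − (3.300) = 9.777; smaller M is more luminous → Star B.
L ratio = 10^(0.4 |ΔM|) = 10^3.911 = 8143

Star B is more luminous, by a factor of 8140.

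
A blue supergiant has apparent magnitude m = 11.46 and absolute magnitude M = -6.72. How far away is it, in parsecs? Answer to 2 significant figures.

Distance modulus: m − M = 11.46 − (-6.72) = 18.180
m − M = 5 log₁₀ d − 5
log₁₀ d = (m − M)/5 + 1 = 4.6360
d = 10^4.6360 = 43250 pc

d ≈ 43000 pc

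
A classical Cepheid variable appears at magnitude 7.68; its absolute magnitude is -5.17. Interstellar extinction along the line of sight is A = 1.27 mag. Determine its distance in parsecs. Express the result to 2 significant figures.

m − M = 5 log₁₀(d/10 pc) + A  ⇒  7.68 − (-5.17) − 1.27 = 5 log₁₀(d/10)
11.580 = 5 log₁₀(d/10)
log₁₀ d = (m − M − A)/5 + 1 = 3.3160
d = 10^3.3160 = 2070 pc

d ≈ 2100 pc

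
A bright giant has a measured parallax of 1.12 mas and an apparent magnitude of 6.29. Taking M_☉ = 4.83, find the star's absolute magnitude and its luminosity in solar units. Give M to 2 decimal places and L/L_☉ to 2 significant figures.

M ≈ -3.46; L/L_☉ ≈ 2100

d = 1/p = 1000/1.12 mas = 892.9 pc
M = m − 5 log₁₀ d + 5 = 6.29 − 5·2.9508 + 5 = -3.464
M − M_☉ = -3.464 − 4.83 = -8.294
L/L_☉ = 10^(−0.4 × -8.294) = 2078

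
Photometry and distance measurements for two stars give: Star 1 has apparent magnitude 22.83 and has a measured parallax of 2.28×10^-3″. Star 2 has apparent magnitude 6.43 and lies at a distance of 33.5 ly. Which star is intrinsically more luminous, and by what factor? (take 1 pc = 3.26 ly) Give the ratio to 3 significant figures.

Star 2 is more luminous, by a factor of 1990.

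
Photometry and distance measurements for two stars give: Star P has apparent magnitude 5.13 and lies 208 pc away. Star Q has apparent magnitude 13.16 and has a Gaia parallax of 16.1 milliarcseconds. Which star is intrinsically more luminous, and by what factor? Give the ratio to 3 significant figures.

Star P is more luminous, by a factor of 18300.

Star P: M = m − 5 log₁₀ d + 5 = 5.13 − 5·2.3181 + 5 = -1.460
Star Q: p = 16.1 mas = 0.0161″ → d = 1/p = 62.11 pc
Star Q: M = m − 5 log₁₀ d + 5 = 13.16 − 5·1.7932 + 5 = 9.194
ΔM = M_P − M_Q = -1.460 − (9.194) = -10.654; smaller M is more luminous → Star P.
L ratio = 10^(0.4 |ΔM|) = 10^4.262 = 18270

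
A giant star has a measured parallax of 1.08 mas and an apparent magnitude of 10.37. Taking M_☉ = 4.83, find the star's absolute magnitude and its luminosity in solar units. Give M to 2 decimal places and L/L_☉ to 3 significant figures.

d = 1/p = 1000/1.08 mas = 925.9 pc
M = m − 5 log₁₀ d + 5 = 10.37 − 5·2.9666 + 5 = 0.537
M − M_☉ = 0.537 − 4.83 = -4.293
L/L_☉ = 10^(−0.4 × -4.293) = 52.14

M ≈ 0.54; L/L_☉ ≈ 52.1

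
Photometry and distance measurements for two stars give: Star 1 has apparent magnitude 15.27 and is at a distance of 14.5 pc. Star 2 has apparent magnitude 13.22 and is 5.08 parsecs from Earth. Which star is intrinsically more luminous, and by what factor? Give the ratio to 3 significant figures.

Star 1 is more luminous, by a factor of 1.23.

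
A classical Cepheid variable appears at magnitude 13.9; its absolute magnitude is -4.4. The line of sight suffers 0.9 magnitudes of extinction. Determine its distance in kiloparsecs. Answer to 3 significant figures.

d ≈ 30.2 kpc

m − M = 5 log₁₀(d/10 pc) + A  ⇒  13.9 − (-4.4) − 0.9 = 5 log₁₀(d/10)
17.400 = 5 log₁₀(d/10)
log₁₀ d = (m − M − A)/5 + 1 = 4.4800
d = 10^4.4800 = 30200 pc
= 30.20 kpc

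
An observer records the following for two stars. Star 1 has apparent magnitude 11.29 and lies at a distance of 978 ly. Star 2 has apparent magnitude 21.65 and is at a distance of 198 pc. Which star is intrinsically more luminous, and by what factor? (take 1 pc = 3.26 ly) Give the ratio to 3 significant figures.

Star 1 is more luminous, by a factor of 32000.

Star 1: d = 978 ly / 3.26 = 300.0 pc
Star 1: M = m − 5 log₁₀ d + 5 = 11.29 − 5·2.4771 + 5 = 3.904
Star 2: M = m − 5 log₁₀ d + 5 = 21.65 − 5·2.2967 + 5 = 15.167
ΔM = M_1 − M_2 = 3.904 − (15.167) = -11.262; smaller M is more luminous → Star 1.
L ratio = 10^(0.4 |ΔM|) = 10^4.505 = 31980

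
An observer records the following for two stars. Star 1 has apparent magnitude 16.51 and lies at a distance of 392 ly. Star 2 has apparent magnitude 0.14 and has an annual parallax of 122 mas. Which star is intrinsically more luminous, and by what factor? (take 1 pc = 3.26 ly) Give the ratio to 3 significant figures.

Star 2 is more luminous, by a factor of 16400.

Star 1: d = 392 ly / 3.26 = 120.2 pc
Star 1: M = m − 5 log₁₀ d + 5 = 16.51 − 5·2.0801 + 5 = 11.110
Star 2: p = 122 mas = 0.122″ → d = 1/p = 8.197 pc
Star 2: M = m − 5 log₁₀ d + 5 = 0.14 − 5·0.9136 + 5 = 0.572
ΔM = M_1 − M_2 = 11.110 − (0.572) = 10.538; smaller M is more luminous → Star 2.
L ratio = 10^(0.4 |ΔM|) = 10^4.215 = 16410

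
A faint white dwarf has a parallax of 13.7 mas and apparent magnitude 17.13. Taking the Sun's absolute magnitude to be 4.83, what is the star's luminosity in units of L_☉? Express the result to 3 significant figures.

d = 1/p = 1000/13.7 mas = 72.99 pc
M = m − 5 log₁₀ d + 5 = 17.13 − 5·1.8633 + 5 = 12.814
M − M_☉ = 12.814 − 4.83 = 7.984
L/L_☉ = 10^(−0.4 × 7.984) = 6.406×10^-4

L/L_☉ ≈ 6.41×10^-4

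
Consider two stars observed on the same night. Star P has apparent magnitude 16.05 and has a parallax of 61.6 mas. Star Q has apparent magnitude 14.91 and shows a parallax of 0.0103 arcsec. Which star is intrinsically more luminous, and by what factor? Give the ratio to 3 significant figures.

Star Q is more luminous, by a factor of 102.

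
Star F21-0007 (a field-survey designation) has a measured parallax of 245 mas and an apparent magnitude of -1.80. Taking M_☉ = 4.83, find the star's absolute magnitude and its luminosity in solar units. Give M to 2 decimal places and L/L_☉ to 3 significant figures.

d = 1/p = 1000/245 mas = 4.082 pc
M = m − 5 log₁₀ d + 5 = -1.80 − 5·0.6108 + 5 = 0.146
M − M_☉ = 0.146 − 4.83 = -4.684
L/L_☉ = 10^(−0.4 × -4.684) = 74.76

M ≈ 0.15; L/L_☉ ≈ 74.8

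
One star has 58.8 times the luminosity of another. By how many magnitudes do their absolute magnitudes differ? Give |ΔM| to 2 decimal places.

|ΔM| ≈ 4.42

Pogson: ΔM = −2.5 log₁₀(ratio) = −2.5 log₁₀(58.8) = −2.5 × 1.7694 = -4.423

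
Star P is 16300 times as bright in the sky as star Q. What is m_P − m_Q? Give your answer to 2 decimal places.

m_P − m_Q ≈ -10.53

Pogson: Δm = −2.5 log₁₀(ratio) = −2.5 log₁₀(16300) = −2.5 × 4.2122 = -10.530
Star P is brighter, so it has the smaller magnitude: the difference is negative.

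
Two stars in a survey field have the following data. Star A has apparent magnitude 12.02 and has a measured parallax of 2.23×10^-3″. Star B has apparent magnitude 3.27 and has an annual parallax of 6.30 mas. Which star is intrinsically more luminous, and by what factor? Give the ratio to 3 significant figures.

Star A: d = 1/p = 1/2.23×10^-3″ = 448.4 pc
Star A: M = m − 5 log₁₀ d + 5 = 12.02 − 5·2.6517 + 5 = 3.762
Star B: p = 6.30 mas = 6.30×10^-3″ → d = 1/p = 158.7 pc
Star B: M = m − 5 log₁₀ d + 5 = 3.27 − 5·2.2007 + 5 = -2.733
ΔM = M_A − M_B = 3.762 − (-2.733) = 6.495; smaller M is more luminous → Star B.
L ratio = 10^(0.4 |ΔM|) = 10^2.598 = 396.2

Star B is more luminous, by a factor of 396.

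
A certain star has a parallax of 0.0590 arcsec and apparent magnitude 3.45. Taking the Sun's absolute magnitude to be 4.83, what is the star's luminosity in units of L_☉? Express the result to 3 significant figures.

L/L_☉ ≈ 10.2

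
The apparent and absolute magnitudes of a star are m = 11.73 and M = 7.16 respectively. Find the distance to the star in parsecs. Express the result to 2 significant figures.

d ≈ 82 pc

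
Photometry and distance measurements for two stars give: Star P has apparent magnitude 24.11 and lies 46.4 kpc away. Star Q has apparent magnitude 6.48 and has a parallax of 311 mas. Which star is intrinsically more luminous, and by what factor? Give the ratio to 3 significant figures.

Star P is more luminous, by a factor of 18.5.

Star P: d = 46.4 kpc = 46400 pc
Star P: M = m − 5 log₁₀ d + 5 = 24.11 − 5·4.6665 + 5 = 5.777
Star Q: p = 311 mas = 0.311″ → d = 1/p = 3.215 pc
Star Q: M = m − 5 log₁₀ d + 5 = 6.48 − 5·0.5072 + 5 = 8.944
ΔM = M_P − M_Q = 5.777 − (8.944) = -3.166; smaller M is more luminous → Star P.
L ratio = 10^(0.4 |ΔM|) = 10^1.267 = 18.47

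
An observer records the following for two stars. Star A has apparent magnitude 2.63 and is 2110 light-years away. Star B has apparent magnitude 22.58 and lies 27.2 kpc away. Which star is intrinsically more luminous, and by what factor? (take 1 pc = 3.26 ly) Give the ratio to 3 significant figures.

Star A is more luminous, by a factor of 54100.

Star A: d = 2110 ly / 3.26 = 647.2 pc
Star A: M = m − 5 log₁₀ d + 5 = 2.63 − 5·2.8111 + 5 = -6.425
Star B: d = 27.2 kpc = 27200 pc
Star B: M = m − 5 log₁₀ d + 5 = 22.58 − 5·4.4346 + 5 = 5.407
ΔM = M_A − M_B = -6.425 − (5.407) = -11.832; smaller M is more luminous → Star A.
L ratio = 10^(0.4 |ΔM|) = 10^4.733 = 54070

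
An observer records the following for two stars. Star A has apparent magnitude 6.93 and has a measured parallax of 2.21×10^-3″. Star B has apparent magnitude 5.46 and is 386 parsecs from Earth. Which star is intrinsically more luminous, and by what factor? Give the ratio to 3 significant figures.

Star B is more luminous, by a factor of 2.82.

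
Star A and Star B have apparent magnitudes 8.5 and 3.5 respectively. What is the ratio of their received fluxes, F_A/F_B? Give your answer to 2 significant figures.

Δm = 8.5 − (3.5) = 5.0
Flux ratio = 10^(−0.4 Δm) = 10^(−0.4 × 5.0) = 10^-2.000 = 0.01000

F_A/F_B ≈ 0.010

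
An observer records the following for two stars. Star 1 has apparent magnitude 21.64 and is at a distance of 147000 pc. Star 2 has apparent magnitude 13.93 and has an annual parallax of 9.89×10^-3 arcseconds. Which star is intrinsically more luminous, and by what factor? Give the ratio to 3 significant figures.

Star 1 is more luminous, by a factor of 1740.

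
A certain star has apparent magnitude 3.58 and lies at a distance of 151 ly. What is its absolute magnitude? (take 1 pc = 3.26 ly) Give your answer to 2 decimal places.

M ≈ 0.25

d = 151 ly / 3.26 = 46.32 pc
5 log₁₀(d/10 pc) = 5 log₁₀(46.32) − 5 = 3.329
M = m − 5 log₁₀(d/10) = 3.58 − 3.329 = 0.251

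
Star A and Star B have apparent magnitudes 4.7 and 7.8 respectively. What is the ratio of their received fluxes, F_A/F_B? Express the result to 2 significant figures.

Magnitude difference = -3.1
Flux ratio = 10^(−0.4 Δm) = 10^(−0.4 × -3.1) = 10^1.240 = 17.38

F_A/F_B ≈ 17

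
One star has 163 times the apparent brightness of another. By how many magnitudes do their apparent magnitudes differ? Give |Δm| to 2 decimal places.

Pogson: Δm = −2.5 log₁₀(ratio) = −2.5 log₁₀(163) = −2.5 × 2.2122 = -5.530

|Δm| ≈ 5.53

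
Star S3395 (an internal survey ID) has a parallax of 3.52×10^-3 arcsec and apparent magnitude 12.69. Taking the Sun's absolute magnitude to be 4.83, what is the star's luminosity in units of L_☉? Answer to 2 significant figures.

L/L_☉ ≈ 0.58

d = 1/p = 1/3.52×10^-3″ = 284.1 pc
M = m − 5 log₁₀ d + 5 = 12.69 − 5·2.4535 + 5 = 5.423
M − M_☉ = 5.423 − 4.83 = 0.593
L/L_☉ = 10^(−0.4 × 0.593) = 0.5793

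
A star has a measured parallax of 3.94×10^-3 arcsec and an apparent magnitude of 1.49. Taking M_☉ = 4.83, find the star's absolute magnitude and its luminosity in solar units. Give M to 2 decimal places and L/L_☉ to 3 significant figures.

M ≈ -5.53; L/L_☉ ≈ 14000

d = 1/p = 1/3.94×10^-3″ = 253.8 pc
M = m − 5 log₁₀ d + 5 = 1.49 − 5·2.4045 + 5 = -5.533
M − M_☉ = -5.533 − 4.83 = -10.363
L/L_☉ = 10^(−0.4 × -10.363) = 13960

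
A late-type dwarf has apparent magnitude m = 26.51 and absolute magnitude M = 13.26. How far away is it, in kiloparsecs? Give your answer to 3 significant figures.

d ≈ 4.47 kpc

Distance modulus: m − M = 26.51 − (13.26) = 13.250
m − M = 5 log₁₀ d − 5
log₁₀ d = (m − M)/5 + 1 = 3.6500
d = 10^3.6500 = 4467 pc
= 4.467 kpc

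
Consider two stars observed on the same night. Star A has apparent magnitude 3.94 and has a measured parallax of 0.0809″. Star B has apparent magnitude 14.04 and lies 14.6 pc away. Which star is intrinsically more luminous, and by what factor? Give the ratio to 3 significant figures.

Star A is more luminous, by a factor of 7860.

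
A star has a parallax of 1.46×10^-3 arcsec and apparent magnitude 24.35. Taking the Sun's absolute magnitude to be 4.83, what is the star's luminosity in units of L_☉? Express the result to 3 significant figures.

d = 1/p = 1/1.46×10^-3″ = 684.9 pc
M = m − 5 log₁₀ d + 5 = 24.35 − 5·2.8356 + 5 = 15.172
M − M_☉ = 15.172 − 4.83 = 10.342
L/L_☉ = 10^(−0.4 × 10.342) = 7.300×10^-5

L/L_☉ ≈ 7.30×10^-5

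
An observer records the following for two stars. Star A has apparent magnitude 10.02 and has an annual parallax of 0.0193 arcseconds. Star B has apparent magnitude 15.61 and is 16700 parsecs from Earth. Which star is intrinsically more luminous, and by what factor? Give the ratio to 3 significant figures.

Star B is more luminous, by a factor of 603.

Star A: d = 1/p = 1/0.0193″ = 51.81 pc
Star A: M = m − 5 log₁₀ d + 5 = 10.02 − 5·1.7144 + 5 = 6.448
Star B: M = m − 5 log₁₀ d + 5 = 15.61 − 5·4.2227 + 5 = -0.504
ΔM = M_A − M_B = 6.448 − (-0.504) = 6.951; smaller M is more luminous → Star B.
L ratio = 10^(0.4 |ΔM|) = 10^2.781 = 603.3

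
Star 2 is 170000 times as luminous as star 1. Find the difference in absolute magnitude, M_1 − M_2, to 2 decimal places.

M_1 − M_2 ≈ 13.08

Pogson: ΔM = −2.5 log₁₀(ratio) = −2.5 log₁₀(170000) = −2.5 × 5.2304 = -13.076
Star 2 is brighter so has the smaller magnitude: M_1 − M_2 is positive.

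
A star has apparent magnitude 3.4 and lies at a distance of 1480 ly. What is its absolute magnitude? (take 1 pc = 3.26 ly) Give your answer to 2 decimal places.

M ≈ -4.89

d = 1480 ly / 3.26 = 454.0 pc
5 log₁₀(d/10 pc) = 5 log₁₀(454.0) − 5 = 8.285
M = m − 5 log₁₀(d/10) = 3.4 − 8.285 = -4.885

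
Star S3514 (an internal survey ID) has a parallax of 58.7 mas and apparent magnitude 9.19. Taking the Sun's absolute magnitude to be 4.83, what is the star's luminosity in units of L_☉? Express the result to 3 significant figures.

L/L_☉ ≈ 0.0523

d = 1/p = 1000/58.7 mas = 17.04 pc
M = m − 5 log₁₀ d + 5 = 9.19 − 5·1.2314 + 5 = 8.033
M − M_☉ = 8.033 − 4.83 = 3.203
L/L_☉ = 10^(−0.4 × 3.203) = 0.05233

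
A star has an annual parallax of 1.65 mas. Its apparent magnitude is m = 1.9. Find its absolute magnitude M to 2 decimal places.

p = 1.65 mas = 1.65×10^-3″ → d = 1/p = 606.1 pc
5 log₁₀(d/10 pc) = 5 log₁₀(606.1) − 5 = 8.913
M = m − 5 log₁₀(d/10) = 1.9 − 8.913 = -7.013

M ≈ -7.01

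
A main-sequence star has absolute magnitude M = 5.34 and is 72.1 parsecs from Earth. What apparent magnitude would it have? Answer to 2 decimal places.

m = M + 5 log₁₀ d − 5 = 5.34 + 5·1.8579 − 5 = 9.630

m ≈ 9.63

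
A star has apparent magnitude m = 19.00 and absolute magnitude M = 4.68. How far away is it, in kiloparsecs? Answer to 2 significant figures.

Distance modulus: m − M = 19.00 − (4.68) = 14.320
m − M = 5 log₁₀ d − 5
log₁₀ d = (m − M)/5 + 1 = 3.8640
d = 10^3.8640 = 7311 pc
= 7.311 kpc

d ≈ 7.3 kpc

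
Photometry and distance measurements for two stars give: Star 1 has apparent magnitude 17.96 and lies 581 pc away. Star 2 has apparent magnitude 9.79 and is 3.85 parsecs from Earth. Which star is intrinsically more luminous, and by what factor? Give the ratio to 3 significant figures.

Star 1 is more luminous, by a factor of 12.3.

Star 1: M = m − 5 log₁₀ d + 5 = 17.96 − 5·2.7642 + 5 = 9.139
Star 2: M = m − 5 log₁₀ d + 5 = 9.79 − 5·0.5855 + 5 = 11.863
ΔM = M_1 − M_2 = 9.139 − (11.863) = -2.724; smaller M is more luminous → Star 1.
L ratio = 10^(0.4 |ΔM|) = 10^1.089 = 12.29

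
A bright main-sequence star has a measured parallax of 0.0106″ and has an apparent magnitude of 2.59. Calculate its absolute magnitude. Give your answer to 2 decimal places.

d = 1/p = 1/0.0106″ = 94.34 pc
5 log₁₀(d/10 pc) = 5 log₁₀(94.34) − 5 = 4.873
M = m − 5 log₁₀(d/10) = 2.59 − 4.873 = -2.283

M ≈ -2.28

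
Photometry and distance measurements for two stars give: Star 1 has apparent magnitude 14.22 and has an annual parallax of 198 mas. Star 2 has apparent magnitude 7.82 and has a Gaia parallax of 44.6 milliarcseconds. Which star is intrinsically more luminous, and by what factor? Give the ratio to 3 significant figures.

Star 2 is more luminous, by a factor of 7160.

Star 1: p = 198 mas = 0.198″ → d = 1/p = 5.051 pc
Star 1: M = m − 5 log₁₀ d + 5 = 14.22 − 5·0.7033 + 5 = 15.703
Star 2: p = 44.6 mas = 0.0446″ → d = 1/p = 22.42 pc
Star 2: M = m − 5 log₁₀ d + 5 = 7.82 − 5·1.3507 + 5 = 6.067
ΔM = M_1 − M_2 = 15.703 − (6.067) = 9.637; smaller M is more luminous → Star 2.
L ratio = 10^(0.4 |ΔM|) = 10^3.855 = 7156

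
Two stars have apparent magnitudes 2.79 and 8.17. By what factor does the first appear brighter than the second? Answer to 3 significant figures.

Δm = 2.79 − (8.17) = -5.38
Flux ratio = 10^(−0.4 Δm) = 10^(−0.4 × -5.38) = 10^2.152 = 141.9

142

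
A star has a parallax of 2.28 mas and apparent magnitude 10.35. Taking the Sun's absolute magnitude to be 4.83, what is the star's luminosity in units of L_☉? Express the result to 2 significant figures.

L/L_☉ ≈ 12

d = 1/p = 1000/2.28 mas = 438.6 pc
M = m − 5 log₁₀ d + 5 = 10.35 − 5·2.6421 + 5 = 2.140
M − M_☉ = 2.140 − 4.83 = -2.690
L/L_☉ = 10^(−0.4 × -2.690) = 11.92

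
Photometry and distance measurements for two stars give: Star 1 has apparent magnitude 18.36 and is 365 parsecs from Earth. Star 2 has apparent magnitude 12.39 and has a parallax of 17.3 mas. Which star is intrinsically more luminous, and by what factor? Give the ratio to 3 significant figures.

Star 2 is more luminous, by a factor of 6.13.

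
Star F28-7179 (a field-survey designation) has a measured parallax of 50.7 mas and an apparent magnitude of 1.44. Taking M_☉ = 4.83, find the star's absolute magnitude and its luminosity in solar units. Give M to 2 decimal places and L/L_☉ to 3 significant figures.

M ≈ -0.03; L/L_☉ ≈ 88.3

d = 1/p = 1000/50.7 mas = 19.72 pc
M = m − 5 log₁₀ d + 5 = 1.44 − 5·1.2950 + 5 = -0.035
M − M_☉ = -0.035 − 4.83 = -4.865
L/L_☉ = 10^(−0.4 × -4.865) = 88.30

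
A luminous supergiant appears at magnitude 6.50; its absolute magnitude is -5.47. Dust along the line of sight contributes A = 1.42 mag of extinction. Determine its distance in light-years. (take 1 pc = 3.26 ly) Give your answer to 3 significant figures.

d ≈ 4200 ly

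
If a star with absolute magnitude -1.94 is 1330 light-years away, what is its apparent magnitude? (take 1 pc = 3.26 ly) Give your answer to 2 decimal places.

m ≈ 6.11

d = 1330 ly / 3.26 = 408.0 pc
m = M + 5 log₁₀ d − 5 = -1.94 + 5·2.6106 − 5 = 6.113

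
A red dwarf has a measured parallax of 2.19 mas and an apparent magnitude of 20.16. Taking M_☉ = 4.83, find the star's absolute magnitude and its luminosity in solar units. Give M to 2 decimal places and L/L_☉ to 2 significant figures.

M ≈ 11.86; L/L_☉ ≈ 1.5×10^-3

d = 1/p = 1000/2.19 mas = 456.6 pc
M = m − 5 log₁₀ d + 5 = 20.16 − 5·2.6596 + 5 = 11.862
M − M_☉ = 11.862 − 4.83 = 7.032
L/L_☉ = 10^(−0.4 × 7.032) = 1.539×10^-3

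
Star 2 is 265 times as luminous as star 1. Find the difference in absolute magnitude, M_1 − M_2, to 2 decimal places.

M_1 − M_2 ≈ 6.06

Pogson: ΔM = −2.5 log₁₀(ratio) = −2.5 log₁₀(265) = −2.5 × 2.4232 = -6.058
Star 2 is brighter so has the smaller magnitude: M_1 − M_2 is positive.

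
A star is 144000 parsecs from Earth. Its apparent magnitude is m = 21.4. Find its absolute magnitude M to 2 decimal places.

5 log₁₀(d/10 pc) = 5 log₁₀(144000) − 5 = 20.792
M = m − 5 log₁₀(d/10) = 21.4 − 20.792 = 0.608

M ≈ 0.61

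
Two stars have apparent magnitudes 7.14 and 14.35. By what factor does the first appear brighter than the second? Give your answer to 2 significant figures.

Δm = 7.14 − (14.35) = -7.21
Flux ratio = 10^(−0.4 Δm) = 10^(−0.4 × -7.21) = 10^2.884 = 765.6

770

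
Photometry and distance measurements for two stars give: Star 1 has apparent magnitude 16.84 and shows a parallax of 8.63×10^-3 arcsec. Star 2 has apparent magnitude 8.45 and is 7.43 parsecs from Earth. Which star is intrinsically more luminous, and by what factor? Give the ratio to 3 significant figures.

Star 2 is more luminous, by a factor of 9.33.

Star 1: d = 1/p = 1/8.63×10^-3″ = 115.9 pc
Star 1: M = m − 5 log₁₀ d + 5 = 16.84 − 5·2.0640 + 5 = 11.520
Star 2: M = m − 5 log₁₀ d + 5 = 8.45 − 5·0.8710 + 5 = 9.095
ΔM = M_1 − M_2 = 11.520 − (9.095) = 2.425; smaller M is more luminous → Star 2.
L ratio = 10^(0.4 |ΔM|) = 10^0.970 = 9.333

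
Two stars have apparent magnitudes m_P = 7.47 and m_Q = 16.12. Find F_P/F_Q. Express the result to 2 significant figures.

F_P/F_Q ≈ 2900

Δm = 7.47 − (16.12) = -8.65
Flux ratio = 10^(−0.4 Δm) = 10^(−0.4 × -8.65) = 10^3.460 = 2884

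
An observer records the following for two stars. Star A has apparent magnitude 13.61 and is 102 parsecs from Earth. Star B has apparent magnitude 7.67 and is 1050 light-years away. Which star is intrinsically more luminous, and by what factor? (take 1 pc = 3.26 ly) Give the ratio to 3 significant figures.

Star A: M = m − 5 log₁₀ d + 5 = 13.61 − 5·2.0086 + 5 = 8.567
Star B: d = 1050 ly / 3.26 = 322.1 pc
Star B: M = m − 5 log₁₀ d + 5 = 7.67 − 5·2.5080 + 5 = 0.130
ΔM = M_A − M_B = 8.567 − (0.130) = 8.437; smaller M is more luminous → Star B.
L ratio = 10^(0.4 |ΔM|) = 10^3.375 = 2370

Star B is more luminous, by a factor of 2370.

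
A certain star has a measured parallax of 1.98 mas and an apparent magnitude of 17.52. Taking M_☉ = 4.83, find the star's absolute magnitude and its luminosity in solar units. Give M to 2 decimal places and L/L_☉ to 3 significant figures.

M ≈ 9.00; L/L_☉ ≈ 0.0214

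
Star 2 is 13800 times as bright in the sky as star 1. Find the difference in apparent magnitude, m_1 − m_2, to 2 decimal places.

m_1 − m_2 ≈ 10.35

Pogson: Δm = −2.5 log₁₀(ratio) = −2.5 log₁₀(13800) = −2.5 × 4.1399 = -10.350
Star 2 is brighter so has the smaller magnitude: m_1 − m_2 is positive.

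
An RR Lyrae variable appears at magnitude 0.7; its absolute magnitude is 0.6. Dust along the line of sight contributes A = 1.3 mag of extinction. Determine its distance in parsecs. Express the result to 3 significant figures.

d ≈ 5.75 pc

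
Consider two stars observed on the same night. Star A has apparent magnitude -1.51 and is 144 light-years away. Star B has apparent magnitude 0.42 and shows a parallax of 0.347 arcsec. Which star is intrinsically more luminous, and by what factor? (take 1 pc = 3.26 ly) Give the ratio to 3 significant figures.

Star A: d = 144 ly / 3.26 = 44.17 pc
Star A: M = m − 5 log₁₀ d + 5 = -1.51 − 5·1.6451 + 5 = -4.736
Star B: d = 1/p = 1/0.347″ = 2.882 pc
Star B: M = m − 5 log₁₀ d + 5 = 0.42 − 5·0.4597 + 5 = 3.122
ΔM = M_A − M_B = -4.736 − (3.122) = -7.857; smaller M is more luminous → Star A.
L ratio = 10^(0.4 |ΔM|) = 10^3.143 = 1390

Star A is more luminous, by a factor of 1390.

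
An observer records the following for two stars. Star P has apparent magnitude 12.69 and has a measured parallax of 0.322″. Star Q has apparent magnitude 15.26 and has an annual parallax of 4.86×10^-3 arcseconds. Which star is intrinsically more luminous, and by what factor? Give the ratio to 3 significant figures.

Star Q is more luminous, by a factor of 412.

Star P: d = 1/p = 1/0.322″ = 3.106 pc
Star P: M = m − 5 log₁₀ d + 5 = 12.69 − 5·0.4921 + 5 = 15.229
Star Q: d = 1/p = 1/4.86×10^-3″ = 205.8 pc
Star Q: M = m − 5 log₁₀ d + 5 = 15.26 − 5·2.3134 + 5 = 8.693
ΔM = M_P − M_Q = 15.229 − (8.693) = 6.536; smaller M is more luminous → Star Q.
L ratio = 10^(0.4 |ΔM|) = 10^2.614 = 411.6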